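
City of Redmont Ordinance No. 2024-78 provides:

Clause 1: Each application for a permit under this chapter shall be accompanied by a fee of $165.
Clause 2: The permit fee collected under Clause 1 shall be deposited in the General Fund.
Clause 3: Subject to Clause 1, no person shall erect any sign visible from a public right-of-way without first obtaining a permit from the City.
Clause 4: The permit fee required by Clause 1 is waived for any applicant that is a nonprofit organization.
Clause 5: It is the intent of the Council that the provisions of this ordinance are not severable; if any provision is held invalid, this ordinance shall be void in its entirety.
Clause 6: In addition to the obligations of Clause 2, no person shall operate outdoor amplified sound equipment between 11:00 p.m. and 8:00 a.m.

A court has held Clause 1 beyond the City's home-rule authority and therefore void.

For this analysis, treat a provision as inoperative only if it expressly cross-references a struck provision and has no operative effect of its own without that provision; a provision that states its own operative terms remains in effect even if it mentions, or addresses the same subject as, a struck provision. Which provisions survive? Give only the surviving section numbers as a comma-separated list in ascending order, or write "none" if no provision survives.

none

Clause 1 is struck. Clause 2 does nothing except set the disposition of the permit fee by reference to Clause 1; with Clause 1 gone it has no independent effect and is inoperative. Clause 4 operates only by reference to Clause 1, so it falls with Clause 1. Clause 5 provides that the ordinance is not severable, so the invalidity of any one provision voids the entire ordinance. No provision of the ordinance survives.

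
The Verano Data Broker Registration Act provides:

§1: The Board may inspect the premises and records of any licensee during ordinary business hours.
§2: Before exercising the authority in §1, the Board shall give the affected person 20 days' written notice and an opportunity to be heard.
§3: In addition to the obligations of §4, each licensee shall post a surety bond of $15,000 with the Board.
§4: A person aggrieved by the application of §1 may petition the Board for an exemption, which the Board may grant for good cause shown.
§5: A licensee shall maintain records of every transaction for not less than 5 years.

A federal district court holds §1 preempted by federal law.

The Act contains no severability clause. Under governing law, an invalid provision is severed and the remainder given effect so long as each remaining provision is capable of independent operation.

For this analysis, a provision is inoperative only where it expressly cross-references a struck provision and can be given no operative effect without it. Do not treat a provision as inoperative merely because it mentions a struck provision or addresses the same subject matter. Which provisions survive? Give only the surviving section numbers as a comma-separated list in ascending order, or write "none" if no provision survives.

3, 5

§1 is struck. §2 merely fixes the notice-and-hearing requirement for §1; with §1 gone it has nothing to operate on and falls away. §4 merely fixes the exemption procedure for §1; with §1 gone it has nothing to operate on and falls away. Although §3 refers to §4, its operative terms do not depend on §4, so it remains in effect. With no severability clause, the stated default rule severs what cannot stand and enforces each remaining provision that can operate on its own. §3 and §5 remain in effect.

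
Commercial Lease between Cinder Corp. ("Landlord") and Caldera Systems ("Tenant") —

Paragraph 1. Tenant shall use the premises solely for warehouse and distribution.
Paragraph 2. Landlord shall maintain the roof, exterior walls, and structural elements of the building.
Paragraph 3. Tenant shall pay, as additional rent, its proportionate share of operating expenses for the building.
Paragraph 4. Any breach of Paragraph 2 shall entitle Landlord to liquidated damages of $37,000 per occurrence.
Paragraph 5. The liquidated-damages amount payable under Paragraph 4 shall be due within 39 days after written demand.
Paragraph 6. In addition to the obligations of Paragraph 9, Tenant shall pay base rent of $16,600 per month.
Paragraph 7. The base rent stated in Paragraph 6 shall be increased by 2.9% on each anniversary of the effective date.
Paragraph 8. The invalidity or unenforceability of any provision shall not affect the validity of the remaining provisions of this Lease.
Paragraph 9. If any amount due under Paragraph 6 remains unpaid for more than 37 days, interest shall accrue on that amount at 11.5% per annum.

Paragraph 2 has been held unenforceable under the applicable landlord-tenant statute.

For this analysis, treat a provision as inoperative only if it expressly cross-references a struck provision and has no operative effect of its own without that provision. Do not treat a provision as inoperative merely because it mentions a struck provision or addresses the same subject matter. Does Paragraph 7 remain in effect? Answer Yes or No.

Yes

Paragraph 2 is struck. The whole of Paragraph 4 is the liquidated-damages amount, defined by reference to Paragraph 2, so Paragraph 4 cannot stand once Paragraph 2 is removed. The whole of Paragraph 5 is the payment deadline for the liquidated-damages amount, defined by reference to Paragraph 4, so Paragraph 5 cannot stand once Paragraph 4 is removed. Paragraph 8 is a severability clause and preserves every provision that can still be given independent effect. That leaves Paragraph 1, Paragraph 3, Paragraph 6, Paragraph 7, Paragraph 8, and Paragraph 9 in effect. Paragraph 7 is among the surviving provisions, so the answer is yes.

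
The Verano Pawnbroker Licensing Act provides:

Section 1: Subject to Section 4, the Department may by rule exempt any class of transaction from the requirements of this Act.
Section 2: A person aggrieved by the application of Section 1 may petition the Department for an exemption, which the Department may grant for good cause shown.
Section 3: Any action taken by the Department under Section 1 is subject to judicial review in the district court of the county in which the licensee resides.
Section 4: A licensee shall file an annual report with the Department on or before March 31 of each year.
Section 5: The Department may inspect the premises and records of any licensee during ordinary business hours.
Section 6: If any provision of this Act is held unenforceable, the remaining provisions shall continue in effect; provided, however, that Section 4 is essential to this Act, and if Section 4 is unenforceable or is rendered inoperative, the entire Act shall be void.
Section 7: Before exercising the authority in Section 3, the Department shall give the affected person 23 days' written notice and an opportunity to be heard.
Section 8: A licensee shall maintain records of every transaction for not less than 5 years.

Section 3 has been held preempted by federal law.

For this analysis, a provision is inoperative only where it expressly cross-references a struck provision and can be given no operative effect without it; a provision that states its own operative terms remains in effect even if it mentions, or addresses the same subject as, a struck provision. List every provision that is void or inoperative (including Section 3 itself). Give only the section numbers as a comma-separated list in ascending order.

3, 7

Section 3 is struck. Section 7 merely fixes the notice-and-hearing requirement for Section 3; with Section 3 gone it has nothing to operate on and falls away. Section 6 makes Section 4 an essential term, but Section 4 is unaffected, so the severability proviso in Section 6 preserves the remaining provisions. That leaves Section 1, Section 2, Section 4, Section 5, Section 6, and Section 8 in effect.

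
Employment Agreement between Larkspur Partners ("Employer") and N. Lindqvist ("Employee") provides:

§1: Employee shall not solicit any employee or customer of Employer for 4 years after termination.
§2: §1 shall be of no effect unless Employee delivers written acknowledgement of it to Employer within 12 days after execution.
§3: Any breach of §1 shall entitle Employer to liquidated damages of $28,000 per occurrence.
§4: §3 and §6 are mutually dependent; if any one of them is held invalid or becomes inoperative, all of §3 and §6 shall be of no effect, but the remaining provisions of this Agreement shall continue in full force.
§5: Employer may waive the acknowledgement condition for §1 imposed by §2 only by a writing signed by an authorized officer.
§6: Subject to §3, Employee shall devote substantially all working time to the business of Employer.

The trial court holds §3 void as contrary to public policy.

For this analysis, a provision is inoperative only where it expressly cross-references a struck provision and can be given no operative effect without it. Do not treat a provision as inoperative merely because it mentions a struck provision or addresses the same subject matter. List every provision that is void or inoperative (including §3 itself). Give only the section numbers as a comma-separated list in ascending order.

3, 6

§3 is struck. Nothing else in the Agreement is defined by reference to §3. §4 declares §3 and §6 mutually dependent; since one of them has fallen, all of them are of no effect. That brings down §6 as well. The remainder continues in force under §4. That leaves §1, §2, §4, and §5 in effect.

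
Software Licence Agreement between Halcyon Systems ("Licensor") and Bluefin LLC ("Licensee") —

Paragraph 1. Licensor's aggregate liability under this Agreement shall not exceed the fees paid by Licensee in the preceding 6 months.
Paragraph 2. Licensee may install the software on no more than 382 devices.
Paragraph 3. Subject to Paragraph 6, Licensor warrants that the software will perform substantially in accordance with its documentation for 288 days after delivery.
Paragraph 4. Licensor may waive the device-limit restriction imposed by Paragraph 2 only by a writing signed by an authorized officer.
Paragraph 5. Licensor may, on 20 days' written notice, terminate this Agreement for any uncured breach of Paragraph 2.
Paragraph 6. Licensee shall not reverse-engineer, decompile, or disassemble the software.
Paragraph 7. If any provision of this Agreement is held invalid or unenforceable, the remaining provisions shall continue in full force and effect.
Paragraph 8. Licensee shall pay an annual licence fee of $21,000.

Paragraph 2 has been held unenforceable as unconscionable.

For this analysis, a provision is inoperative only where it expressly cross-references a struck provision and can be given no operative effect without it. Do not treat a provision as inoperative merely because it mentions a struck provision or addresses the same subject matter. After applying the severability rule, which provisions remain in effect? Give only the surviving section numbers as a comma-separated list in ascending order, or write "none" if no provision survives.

Paragraph 2 is struck. Paragraph 4 has no operative effect of its own apart from Paragraph 2 and is therefore inoperative. Paragraph 5 has no operative effect of its own apart from Paragraph 2 and is therefore inoperative. Under the severability clause in Paragraph 7, the remaining provisions continue in force. Paragraph 1, Paragraph 3, Paragraph 6, Paragraph 7, and Paragraph 8 remain in effect.

1, 3, 6, 7, 8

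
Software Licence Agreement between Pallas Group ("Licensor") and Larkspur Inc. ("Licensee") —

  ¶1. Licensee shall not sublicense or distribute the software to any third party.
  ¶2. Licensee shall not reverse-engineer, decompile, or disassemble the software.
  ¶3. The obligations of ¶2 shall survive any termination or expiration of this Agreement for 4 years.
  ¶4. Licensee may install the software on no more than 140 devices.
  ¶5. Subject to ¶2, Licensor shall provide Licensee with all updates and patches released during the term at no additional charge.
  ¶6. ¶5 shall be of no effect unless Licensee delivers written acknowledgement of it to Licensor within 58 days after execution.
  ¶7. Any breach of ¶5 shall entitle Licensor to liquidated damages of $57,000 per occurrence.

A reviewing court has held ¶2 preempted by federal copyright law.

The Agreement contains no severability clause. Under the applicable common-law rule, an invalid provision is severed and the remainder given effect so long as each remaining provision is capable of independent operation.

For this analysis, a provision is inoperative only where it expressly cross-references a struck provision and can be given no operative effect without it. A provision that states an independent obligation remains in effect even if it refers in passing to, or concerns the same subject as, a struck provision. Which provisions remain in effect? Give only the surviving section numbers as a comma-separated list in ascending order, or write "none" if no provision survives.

1, 4, 5, 6, 7

¶2 is struck. The only function of ¶3 is the survival period for ¶2, so it cannot stand once ¶2 is removed. Although ¶5 refers to ¶2, its operative terms do not depend on ¶2, so it remains in effect. With no severability clause, the stated default rule severs what cannot stand and enforces each remaining provision that can operate on its own. The provisions still in force are ¶1, ¶4, ¶5, ¶6, and ¶7.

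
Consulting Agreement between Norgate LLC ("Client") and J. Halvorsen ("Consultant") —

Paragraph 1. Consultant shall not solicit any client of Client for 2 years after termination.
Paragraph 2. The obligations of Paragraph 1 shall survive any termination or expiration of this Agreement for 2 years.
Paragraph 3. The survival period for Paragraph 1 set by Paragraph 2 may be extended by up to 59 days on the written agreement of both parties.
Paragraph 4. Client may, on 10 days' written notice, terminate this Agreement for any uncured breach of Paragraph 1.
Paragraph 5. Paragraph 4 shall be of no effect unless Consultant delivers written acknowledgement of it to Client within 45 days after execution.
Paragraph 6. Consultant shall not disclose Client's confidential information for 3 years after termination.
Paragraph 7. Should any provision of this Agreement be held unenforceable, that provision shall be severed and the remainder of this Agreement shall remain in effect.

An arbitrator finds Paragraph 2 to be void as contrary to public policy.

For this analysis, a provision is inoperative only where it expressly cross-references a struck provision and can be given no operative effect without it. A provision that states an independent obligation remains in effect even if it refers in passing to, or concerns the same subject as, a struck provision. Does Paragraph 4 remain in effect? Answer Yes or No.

Yes

Paragraph 2 is struck. The whole of Paragraph 3 is the extension of the survival period for Paragraph 1, defined by reference to Paragraph 2, so Paragraph 3 cannot stand once Paragraph 2 is removed. Under the severability clause in Paragraph 7, the remaining provisions continue in force. That leaves Paragraph 1, Paragraph 4, Paragraph 5, Paragraph 6, and Paragraph 7 in effect. Paragraph 4 is among the surviving provisions, so the answer is yes.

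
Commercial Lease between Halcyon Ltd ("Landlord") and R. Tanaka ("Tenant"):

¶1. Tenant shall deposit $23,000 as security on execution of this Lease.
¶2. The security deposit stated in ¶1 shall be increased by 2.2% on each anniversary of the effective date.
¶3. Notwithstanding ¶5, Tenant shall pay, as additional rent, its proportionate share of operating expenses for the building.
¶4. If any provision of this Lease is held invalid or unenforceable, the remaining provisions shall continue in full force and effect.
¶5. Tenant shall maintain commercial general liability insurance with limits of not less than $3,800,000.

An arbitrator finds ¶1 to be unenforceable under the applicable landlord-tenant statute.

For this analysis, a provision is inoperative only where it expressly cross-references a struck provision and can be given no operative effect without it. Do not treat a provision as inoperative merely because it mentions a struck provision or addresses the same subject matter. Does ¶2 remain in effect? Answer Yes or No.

No

¶1 is struck. ¶2 operates only by reference to ¶1, so it falls with ¶1. Under the severability clause in ¶4, the remaining provisions continue in force. The provisions still in force are ¶3, ¶4, and ¶5. ¶2 is among the inoperative provisions, so the answer is no.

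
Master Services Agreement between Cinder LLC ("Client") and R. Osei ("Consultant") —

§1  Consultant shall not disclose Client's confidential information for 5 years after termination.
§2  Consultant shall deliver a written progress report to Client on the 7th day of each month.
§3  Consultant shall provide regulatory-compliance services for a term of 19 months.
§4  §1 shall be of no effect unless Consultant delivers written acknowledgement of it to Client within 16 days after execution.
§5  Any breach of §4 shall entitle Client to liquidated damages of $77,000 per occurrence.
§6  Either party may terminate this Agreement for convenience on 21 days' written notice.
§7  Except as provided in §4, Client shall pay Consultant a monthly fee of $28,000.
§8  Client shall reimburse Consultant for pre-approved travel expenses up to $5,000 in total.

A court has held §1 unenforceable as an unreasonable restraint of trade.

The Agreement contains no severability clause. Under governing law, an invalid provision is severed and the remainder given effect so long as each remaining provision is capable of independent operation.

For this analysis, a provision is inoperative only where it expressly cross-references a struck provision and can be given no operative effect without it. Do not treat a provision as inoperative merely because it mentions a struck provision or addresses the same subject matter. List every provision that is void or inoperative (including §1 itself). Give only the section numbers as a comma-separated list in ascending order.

1, 4, 5

§1 is struck. §4 has no operative effect of its own apart from §1 and is therefore inoperative. §5 does nothing except set the liquidated-damages amount by reference to §4; with §4 gone it has no independent effect and is inoperative. Although §7 refers to §4, its operative terms do not depend on §4, so it remains in effect. Under the stated default rule, only provisions that cannot operate independently fall away; the rest are enforced. The provisions still in force are §2, §3, §6, §7, and §8.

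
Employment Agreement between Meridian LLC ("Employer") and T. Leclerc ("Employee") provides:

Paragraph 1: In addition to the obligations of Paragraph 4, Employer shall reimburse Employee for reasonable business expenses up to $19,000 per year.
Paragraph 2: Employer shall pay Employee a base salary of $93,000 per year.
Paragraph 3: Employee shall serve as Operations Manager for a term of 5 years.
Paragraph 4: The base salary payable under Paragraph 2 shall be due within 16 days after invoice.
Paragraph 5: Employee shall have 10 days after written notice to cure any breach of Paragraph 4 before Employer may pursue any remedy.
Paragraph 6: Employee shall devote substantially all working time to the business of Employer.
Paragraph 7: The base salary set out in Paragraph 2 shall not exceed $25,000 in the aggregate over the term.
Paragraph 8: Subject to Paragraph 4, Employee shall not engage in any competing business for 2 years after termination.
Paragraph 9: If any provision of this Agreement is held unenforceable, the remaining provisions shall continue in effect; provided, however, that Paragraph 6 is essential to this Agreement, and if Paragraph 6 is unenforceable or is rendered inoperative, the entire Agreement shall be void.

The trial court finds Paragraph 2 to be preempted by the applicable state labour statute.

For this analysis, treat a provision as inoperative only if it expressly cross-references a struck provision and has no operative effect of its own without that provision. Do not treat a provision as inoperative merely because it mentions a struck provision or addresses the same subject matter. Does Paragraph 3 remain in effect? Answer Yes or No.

Paragraph 2 is struck. Paragraph 4 has no operative effect of its own apart from Paragraph 2 and is therefore inoperative. Paragraph 7 does nothing except set the aggregate cap on the base salary by reference to Paragraph 2; with Paragraph 2 gone it has no independent effect and is inoperative. Paragraph 5 has no operative effect of its own apart from Paragraph 4 and is therefore inoperative. Although Paragraph 1 refers to Paragraph 4, its operative terms do not depend on Paragraph 4, so it remains in effect. Although Paragraph 8 refers to Paragraph 4, its operative terms do not depend on Paragraph 4, so it remains in effect. Paragraph 9 makes Paragraph 6 an essential term, but Paragraph 6 is unaffected, so the severability proviso in Paragraph 9 preserves the remaining provisions. The provisions still in force are Paragraph 1, Paragraph 3, Paragraph 6, Paragraph 8, and Paragraph 9. Paragraph 3 is among the surviving provisions, so the answer is yes.

Yes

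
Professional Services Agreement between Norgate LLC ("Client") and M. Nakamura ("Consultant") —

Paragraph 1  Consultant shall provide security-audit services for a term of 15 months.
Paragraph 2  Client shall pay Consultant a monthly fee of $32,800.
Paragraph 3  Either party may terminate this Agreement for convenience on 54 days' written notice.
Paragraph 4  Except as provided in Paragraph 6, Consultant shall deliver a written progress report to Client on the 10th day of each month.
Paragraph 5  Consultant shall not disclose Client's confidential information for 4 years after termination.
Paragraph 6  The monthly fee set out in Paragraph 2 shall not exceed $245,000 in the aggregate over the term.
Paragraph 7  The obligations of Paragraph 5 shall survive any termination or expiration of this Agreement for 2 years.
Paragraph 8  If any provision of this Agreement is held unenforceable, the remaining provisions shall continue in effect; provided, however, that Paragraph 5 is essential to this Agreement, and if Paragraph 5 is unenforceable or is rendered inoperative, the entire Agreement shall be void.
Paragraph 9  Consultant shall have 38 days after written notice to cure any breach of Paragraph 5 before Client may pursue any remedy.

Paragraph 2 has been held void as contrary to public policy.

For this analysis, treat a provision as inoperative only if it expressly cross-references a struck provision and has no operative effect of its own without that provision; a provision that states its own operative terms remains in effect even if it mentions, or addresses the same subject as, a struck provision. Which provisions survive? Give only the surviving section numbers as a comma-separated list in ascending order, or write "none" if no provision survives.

Paragraph 2 is struck. Paragraph 6 operates only by reference to Paragraph 2, so it falls with Paragraph 2. Paragraph 4 mentions Paragraph 6 but its own obligation stands independently of Paragraph 6, so Paragraph 4 is not affected. Paragraph 8 makes Paragraph 5 an essential term, but Paragraph 5 is unaffected, so the severability proviso in Paragraph 8 preserves the remaining provisions. That leaves Paragraph 1, Paragraph 3, Paragraph 4, Paragraph 5, Paragraph 7, Paragraph 8, and Paragraph 9 in effect.

1, 3, 4, 5, 7, 8, 9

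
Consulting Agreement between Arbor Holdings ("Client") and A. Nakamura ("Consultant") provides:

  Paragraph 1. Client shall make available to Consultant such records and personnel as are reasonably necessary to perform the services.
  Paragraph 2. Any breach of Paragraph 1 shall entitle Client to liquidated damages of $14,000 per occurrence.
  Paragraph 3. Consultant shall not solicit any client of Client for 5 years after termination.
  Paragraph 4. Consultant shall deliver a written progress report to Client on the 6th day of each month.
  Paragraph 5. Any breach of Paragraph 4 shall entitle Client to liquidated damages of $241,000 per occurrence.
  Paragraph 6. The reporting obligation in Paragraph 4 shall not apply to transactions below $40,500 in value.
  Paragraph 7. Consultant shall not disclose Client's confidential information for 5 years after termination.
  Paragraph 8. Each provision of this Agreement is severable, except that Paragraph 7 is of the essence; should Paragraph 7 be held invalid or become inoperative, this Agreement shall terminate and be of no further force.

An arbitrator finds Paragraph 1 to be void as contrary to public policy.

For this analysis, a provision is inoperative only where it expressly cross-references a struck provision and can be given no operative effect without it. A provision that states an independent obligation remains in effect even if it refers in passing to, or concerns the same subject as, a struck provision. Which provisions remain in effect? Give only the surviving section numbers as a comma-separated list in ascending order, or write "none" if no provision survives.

3, 4, 5, 6, 7, 8

Paragraph 1 is struck. Paragraph 2 does nothing except set the liquidated-damages amount by reference to Paragraph 1; with Paragraph 1 gone it has no independent effect and is inoperative. Paragraph 8 makes Paragraph 7 an essential term, but Paragraph 7 is unaffected, so the severability proviso in Paragraph 8 preserves the remaining provisions. That leaves Paragraph 3, Paragraph 4, Paragraph 5, Paragraph 6, Paragraph 7, and Paragraph 8 in effect.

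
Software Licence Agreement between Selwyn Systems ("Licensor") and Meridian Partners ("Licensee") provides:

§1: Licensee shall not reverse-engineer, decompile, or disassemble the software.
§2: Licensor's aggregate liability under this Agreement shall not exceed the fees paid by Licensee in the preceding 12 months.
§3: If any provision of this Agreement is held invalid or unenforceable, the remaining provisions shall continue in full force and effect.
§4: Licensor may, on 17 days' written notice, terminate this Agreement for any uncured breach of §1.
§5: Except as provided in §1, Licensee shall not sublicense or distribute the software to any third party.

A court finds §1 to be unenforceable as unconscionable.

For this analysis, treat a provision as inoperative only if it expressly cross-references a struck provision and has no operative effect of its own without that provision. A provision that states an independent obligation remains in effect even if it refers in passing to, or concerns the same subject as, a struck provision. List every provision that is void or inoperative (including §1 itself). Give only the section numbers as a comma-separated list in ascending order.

§1 is struck. The only function of §4 is the termination right for breach of §1, so it cannot stand once §1 is removed. Although §5 refers to §1, its operative terms do not depend on §1, so it remains in effect. Under the severability clause in §3, the remaining provisions continue in force. §2, §3, and §5 remain in effect.

1, 4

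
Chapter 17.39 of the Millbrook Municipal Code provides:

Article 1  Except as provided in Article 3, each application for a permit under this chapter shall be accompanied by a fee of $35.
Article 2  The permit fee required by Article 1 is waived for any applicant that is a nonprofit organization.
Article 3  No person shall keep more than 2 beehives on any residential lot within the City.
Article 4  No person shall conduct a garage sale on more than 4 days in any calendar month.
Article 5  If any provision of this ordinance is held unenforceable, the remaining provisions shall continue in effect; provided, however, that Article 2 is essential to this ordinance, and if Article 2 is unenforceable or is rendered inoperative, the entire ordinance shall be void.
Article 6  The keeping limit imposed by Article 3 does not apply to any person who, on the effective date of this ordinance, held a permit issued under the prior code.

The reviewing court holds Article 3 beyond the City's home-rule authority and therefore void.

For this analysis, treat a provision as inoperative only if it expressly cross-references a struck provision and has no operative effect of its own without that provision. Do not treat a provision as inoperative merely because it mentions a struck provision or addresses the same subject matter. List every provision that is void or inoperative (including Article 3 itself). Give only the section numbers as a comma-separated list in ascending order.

3, 6

Article 3 is struck. Article 6 merely fixes the grandfather exemption from Article 3; with Article 3 gone it has nothing to operate on and falls away. Article 1 mentions Article 3 but its own obligation stands independently of Article 3, so Article 1 is not affected. Article 5 makes Article 2 an essential term, but Article 2 is unaffected, so the severability proviso in Article 5 preserves the remaining provisions. The provisions still in force are Article 1, Article 2, Article 4, and Article 5.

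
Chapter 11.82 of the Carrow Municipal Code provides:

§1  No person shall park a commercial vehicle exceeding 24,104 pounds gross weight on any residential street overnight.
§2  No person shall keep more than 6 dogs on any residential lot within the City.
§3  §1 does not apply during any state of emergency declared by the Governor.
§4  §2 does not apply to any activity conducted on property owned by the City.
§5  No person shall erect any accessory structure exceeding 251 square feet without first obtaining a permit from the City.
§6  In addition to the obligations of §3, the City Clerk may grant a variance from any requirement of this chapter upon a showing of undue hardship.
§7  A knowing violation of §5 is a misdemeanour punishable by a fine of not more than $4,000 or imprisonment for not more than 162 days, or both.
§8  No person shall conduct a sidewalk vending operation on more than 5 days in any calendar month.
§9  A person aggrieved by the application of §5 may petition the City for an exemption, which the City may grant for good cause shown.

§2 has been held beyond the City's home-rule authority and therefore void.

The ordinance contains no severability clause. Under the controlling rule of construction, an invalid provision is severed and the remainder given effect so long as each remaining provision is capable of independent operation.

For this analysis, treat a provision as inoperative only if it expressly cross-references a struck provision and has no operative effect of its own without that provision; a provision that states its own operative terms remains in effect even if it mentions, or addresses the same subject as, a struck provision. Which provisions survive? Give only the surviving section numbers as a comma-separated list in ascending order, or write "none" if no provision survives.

§2 is struck. §4 operates only by reference to §2, so it falls with §2. With no severability clause, the stated default rule severs what cannot stand and enforces each remaining provision that can operate on its own. That leaves §1, §3, §5, §6, §7, §8, and §9 in effect.

1, 3, 5, 6, 7, 8, 9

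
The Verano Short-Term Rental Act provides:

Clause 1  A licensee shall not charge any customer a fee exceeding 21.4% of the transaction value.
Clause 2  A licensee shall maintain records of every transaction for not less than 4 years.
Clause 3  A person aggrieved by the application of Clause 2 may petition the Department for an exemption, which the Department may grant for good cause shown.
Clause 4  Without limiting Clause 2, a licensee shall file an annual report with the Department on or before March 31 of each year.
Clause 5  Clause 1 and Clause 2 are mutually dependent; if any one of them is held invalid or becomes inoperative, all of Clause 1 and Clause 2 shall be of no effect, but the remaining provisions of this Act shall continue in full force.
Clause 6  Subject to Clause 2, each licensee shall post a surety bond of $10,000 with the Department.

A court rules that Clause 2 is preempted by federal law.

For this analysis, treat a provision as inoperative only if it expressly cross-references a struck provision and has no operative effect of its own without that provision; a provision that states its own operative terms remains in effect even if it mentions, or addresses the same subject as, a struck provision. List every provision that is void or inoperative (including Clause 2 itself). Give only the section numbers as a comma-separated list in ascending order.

1, 2, 3

Clause 2 is struck. Clause 3 merely fixes the exemption procedure for Clause 2; with Clause 2 gone it has nothing to operate on and falls away. Clause 4 mentions Clause 2 but its own obligation stands independently of Clause 2, so Clause 4 is not affected. Although Clause 6 refers to Clause 2, its operative terms do not depend on Clause 2, so it remains in effect. Clause 5 declares Clause 1 and Clause 2 mutually dependent; since one of them has fallen, all of them are of no effect. That brings down Clause 1 as well. The remainder continues in force under Clause 5. Clause 4, Clause 5, and Clause 6 remain in effect.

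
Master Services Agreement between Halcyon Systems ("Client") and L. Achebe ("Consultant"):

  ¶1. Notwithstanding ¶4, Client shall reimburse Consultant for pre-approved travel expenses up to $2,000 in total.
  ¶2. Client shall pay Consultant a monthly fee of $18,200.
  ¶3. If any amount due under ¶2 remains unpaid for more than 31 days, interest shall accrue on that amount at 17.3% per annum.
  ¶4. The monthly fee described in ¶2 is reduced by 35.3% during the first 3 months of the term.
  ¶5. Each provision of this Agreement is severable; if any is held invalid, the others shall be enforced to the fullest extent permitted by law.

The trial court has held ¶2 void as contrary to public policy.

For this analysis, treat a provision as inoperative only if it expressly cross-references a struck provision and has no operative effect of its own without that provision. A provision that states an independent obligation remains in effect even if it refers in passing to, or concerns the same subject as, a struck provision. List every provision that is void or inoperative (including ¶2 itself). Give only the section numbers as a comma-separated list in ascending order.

2, 3, 4

¶2 is struck. ¶3 does nothing except set the default interest on the monthly fee by reference to ¶2; with ¶2 gone it has no independent effect and is inoperative. ¶4 has no operative effect of its own apart from ¶2 and is therefore inoperative. ¶1 mentions ¶4 but its own obligation stands independently of ¶4, so ¶1 is not affected. ¶5 is a severability clause and preserves every provision that can still be given independent effect. The provisions still in force are ¶1 and ¶5.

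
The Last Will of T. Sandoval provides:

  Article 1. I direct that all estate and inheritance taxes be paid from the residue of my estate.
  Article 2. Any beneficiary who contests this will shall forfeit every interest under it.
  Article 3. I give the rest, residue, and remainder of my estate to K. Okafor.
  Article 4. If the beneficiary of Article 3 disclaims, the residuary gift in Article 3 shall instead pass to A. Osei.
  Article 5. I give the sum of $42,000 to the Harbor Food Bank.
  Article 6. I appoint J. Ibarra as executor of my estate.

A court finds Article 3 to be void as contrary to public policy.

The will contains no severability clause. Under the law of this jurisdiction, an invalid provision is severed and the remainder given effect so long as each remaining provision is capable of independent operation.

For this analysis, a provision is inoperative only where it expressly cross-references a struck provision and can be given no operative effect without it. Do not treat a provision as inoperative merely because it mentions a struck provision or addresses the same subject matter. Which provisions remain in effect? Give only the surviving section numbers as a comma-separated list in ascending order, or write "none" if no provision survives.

1, 2, 5, 6

Article 3 is struck. Article 4 operates only by reference to Article 3, so it falls with Article 3. With no severability clause, the stated default rule severs what cannot stand and enforces each remaining provision that can operate on its own. Article 1, Article 2, Article 5, and Article 6 remain in effect.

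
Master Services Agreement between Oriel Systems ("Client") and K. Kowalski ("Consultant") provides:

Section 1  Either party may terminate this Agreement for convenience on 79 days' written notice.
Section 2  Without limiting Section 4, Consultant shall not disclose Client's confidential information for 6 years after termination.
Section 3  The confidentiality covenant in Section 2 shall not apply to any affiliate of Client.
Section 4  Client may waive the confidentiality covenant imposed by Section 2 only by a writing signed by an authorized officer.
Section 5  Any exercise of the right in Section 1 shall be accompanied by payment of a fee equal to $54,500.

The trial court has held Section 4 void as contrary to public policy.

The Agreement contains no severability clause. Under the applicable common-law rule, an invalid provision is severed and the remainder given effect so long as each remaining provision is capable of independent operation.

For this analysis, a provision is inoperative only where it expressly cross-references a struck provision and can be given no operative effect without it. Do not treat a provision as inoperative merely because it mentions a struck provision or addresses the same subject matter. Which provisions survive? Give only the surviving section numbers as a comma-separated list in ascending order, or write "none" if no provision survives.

1, 2, 3, 5

Section 4 is struck. Although Section 2 refers to Section 4, its operative terms do not depend on Section 4, so it remains in effect. Nothing else in the Agreement is defined by reference to Section 4. With no severability clause, the stated default rule severs what cannot stand and enforces each remaining provision that can operate on its own. Section 1, Section 2, Section 3, and Section 5 remain in effect.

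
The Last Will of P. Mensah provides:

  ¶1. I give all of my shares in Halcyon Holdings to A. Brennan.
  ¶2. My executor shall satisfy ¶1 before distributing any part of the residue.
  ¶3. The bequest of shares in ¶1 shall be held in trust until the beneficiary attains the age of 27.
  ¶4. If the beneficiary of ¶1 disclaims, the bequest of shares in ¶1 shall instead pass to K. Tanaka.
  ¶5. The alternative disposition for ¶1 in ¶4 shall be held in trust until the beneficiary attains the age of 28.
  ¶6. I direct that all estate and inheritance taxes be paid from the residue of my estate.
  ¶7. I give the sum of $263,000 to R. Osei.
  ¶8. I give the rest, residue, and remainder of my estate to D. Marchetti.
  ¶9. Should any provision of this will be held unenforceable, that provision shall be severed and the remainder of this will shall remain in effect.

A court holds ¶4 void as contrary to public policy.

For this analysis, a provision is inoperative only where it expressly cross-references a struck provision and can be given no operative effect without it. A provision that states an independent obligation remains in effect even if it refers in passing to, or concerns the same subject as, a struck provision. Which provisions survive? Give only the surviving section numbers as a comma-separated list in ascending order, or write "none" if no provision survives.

1, 2, 3, 6, 7, 8, 9

¶4 is struck. The only function of ¶5 is the trust for ¶4, so it cannot stand once ¶4 is removed. ¶9 is a severability clause and preserves every provision that can still be given independent effect. That leaves ¶1, ¶2, ¶3, ¶6, ¶7, ¶8, and ¶9 in effect.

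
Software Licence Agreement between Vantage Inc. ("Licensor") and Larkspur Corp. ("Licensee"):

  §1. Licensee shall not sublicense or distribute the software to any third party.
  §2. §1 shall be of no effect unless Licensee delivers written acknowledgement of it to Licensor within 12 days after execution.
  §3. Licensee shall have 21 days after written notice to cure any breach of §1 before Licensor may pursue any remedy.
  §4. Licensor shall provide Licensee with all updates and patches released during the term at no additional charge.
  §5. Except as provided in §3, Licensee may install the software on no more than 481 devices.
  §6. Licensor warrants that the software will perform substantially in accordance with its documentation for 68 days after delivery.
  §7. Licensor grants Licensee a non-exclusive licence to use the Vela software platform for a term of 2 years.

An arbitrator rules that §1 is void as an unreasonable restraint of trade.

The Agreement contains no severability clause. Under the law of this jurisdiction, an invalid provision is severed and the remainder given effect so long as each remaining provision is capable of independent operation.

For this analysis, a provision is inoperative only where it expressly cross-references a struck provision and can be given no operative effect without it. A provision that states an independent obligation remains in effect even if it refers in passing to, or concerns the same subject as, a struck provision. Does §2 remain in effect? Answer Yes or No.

§1 is struck. The only function of §2 is the acknowledgement condition for §1, so it cannot stand once §1 is removed. §3 has no operative effect of its own apart from §1 and is therefore inoperative. Although §5 refers to §3, its operative terms do not depend on §3, so it remains in effect. Under the stated default rule, only provisions that cannot operate independently fall away; the rest are enforced. The provisions still in force are §4, §5, §6, and §7. §2 is among the inoperative provisions, so the answer is no.

No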